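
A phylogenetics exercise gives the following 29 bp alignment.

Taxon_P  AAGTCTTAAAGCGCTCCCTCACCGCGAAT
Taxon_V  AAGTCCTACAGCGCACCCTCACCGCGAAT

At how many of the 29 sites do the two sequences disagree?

Differing sites — 6:T/C; 9:A/C; 15:T/A.
That gives 3 mismatches out of 29 aligned sites, so the Hamming distance is 3.

3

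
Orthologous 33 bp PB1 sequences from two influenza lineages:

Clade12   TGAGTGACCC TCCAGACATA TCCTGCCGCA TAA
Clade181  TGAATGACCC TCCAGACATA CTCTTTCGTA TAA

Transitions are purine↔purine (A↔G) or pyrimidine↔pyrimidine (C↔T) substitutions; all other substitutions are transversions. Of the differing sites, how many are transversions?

1

Differing sites — 4:G/A (Ti); 21:T/C (Ti); 22:C/T (Ti); 25:G/T (Tv); 26:C/T (Ti); 29:C/T (Ti).
Of the 6 differences, 5 transitions and 1 transversion, so the answer is 1.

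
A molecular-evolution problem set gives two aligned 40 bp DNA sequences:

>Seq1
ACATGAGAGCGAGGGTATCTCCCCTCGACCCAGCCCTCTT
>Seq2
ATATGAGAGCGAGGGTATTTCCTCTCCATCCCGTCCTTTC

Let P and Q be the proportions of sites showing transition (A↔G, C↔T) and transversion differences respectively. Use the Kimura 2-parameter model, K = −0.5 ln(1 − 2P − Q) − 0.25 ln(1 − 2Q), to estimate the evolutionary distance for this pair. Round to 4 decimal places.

0.2818

Mismatches occur at site 2 (C→T, transition), site 19 (C→T, transition), site 23 (C→T, transition), site 27 (G→C, transversion), site 29 (C→T, transition), site 32 (A→C, transversion), site 34 (C→T, transition), site 38 (C→T, transition), site 40 (T→C, transition).
Of the 9 differences, 7 transitions and 2 transversions over 40 sites: P = 7/40 = 0.175000, Q = 2/40 = 0.050000.
d = −0.5·ln(0.600000) − 0.25·ln(0.900000) = −0.5·(-0.510826) − 0.25·(-0.105361) = 0.2818.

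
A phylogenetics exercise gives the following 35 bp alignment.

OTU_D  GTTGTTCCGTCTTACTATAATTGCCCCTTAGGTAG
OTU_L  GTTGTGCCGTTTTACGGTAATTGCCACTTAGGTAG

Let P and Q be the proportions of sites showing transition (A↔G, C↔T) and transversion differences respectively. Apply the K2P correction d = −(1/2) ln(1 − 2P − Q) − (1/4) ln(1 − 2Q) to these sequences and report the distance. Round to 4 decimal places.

0.1586

Differing sites — 6:T/G (Tv); 11:C/T (Ti); 16:T/G (Tv); 17:A/G (Ti); 26:C/A (Tv).
Of the 5 differences, 2 transitions and 3 transversions over 35 sites: P = 2/35 = 0.057143, Q = 3/35 = 0.085714.
d = −0.5·ln(0.800000) − 0.25·ln(0.828572) = −0.5·(-0.223144) − 0.25·(-0.188052) = 0.1586.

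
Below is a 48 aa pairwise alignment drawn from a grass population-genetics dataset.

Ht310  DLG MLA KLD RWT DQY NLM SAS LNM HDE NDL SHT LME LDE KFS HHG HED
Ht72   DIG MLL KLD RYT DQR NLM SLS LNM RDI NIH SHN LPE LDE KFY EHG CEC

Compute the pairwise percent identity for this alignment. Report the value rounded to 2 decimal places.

The sequences differ at positions 2 (L/I), 6 (A/L), 11 (W/Y), 15 (Y/R), 20 (A/L), 25 (H/R), 27 (E/I), 29 (D/I), 30 (L/H), 33 (T/N), 35 (M/P), 42 (S/Y), 43 (H/E), 46 (H/C), 48 (D/C).
33 of the 48 sites match, so the percent identity is 33/48 × 100 = 68.75%.

68.75%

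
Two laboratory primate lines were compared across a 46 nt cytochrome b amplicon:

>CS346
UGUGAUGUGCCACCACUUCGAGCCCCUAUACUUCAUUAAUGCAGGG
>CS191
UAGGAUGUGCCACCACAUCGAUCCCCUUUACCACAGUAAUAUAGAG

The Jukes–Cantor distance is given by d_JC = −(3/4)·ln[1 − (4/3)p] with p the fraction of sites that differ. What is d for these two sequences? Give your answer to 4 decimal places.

The sequences differ at positions 2 (G/A), 3 (U/G), 17 (U/A), 22 (G/U), 28 (A/U), 32 (U/C), 33 (U/A), 36 (U/G), 41 (G/A), 42 (C/U), 45 (G/A).
p = 11/46 = 0.239130.
d = −0.75 · ln(1 − (4/3)·0.239130) = −0.75 · ln(0.681160) = −0.75 · (-0.383958) = 0.2880.

0.2880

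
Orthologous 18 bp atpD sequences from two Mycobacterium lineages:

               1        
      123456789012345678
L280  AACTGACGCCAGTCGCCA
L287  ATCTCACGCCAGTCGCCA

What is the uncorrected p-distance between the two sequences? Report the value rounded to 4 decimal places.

Mismatches occur at site 2 (A↔T), site 5 (G↔C).
There are 2 differences over 18 sites, so p = 2/18 = 0.1111.

0.1111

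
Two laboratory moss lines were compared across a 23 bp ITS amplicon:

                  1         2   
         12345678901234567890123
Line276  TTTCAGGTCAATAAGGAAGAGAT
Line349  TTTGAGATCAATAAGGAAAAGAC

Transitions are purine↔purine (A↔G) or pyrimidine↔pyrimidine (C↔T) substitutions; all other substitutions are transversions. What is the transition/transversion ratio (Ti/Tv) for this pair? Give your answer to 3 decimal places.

Differing sites — 4:C/G (Tv); 7:G/A (Ti); 19:G/A (Ti); 23:T/C (Ti).
Of the 4 differences, 3 transitions and 1 transversion, so Ti/Tv = 3/1 = 3.000.

3.000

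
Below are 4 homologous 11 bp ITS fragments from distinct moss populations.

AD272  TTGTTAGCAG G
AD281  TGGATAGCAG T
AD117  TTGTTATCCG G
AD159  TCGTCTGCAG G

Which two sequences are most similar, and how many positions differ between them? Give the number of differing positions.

2

Pairwise Hamming distances:
  AD272 vs AD281: 3
  AD272 vs AD117: 2
  AD272 vs AD159: 3
  AD281 vs AD117: 5
  AD281 vs AD159: 5
  AD117 vs AD159: 5
The smallest is 2, between AD272 and AD117.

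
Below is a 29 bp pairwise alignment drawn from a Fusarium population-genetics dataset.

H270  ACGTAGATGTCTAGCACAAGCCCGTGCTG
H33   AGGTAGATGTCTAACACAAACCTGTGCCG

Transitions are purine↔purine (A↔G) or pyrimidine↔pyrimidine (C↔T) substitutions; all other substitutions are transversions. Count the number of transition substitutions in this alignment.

4

Differing sites — 2:C/G (Tv); 14:G/A (Ti); 20:G/A (Ti); 23:C/T (Ti); 28:T/C (Ti).
Of the 5 differences, 4 transitions and 1 transversion, so the answer is 4.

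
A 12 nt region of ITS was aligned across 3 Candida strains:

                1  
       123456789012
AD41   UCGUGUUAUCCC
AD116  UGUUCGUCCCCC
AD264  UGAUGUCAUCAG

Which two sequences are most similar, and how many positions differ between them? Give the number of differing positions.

5

Pairwise Hamming distances:
  AD41 vs AD116: 6
  AD41 vs AD264: 5
  AD116 vs AD264: 8
The smallest is 5, between AD41 and AD264.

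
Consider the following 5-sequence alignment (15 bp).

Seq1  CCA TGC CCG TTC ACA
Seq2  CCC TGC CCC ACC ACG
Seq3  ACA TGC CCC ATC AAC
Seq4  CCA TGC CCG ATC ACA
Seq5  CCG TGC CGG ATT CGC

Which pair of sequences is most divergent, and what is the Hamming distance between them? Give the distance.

8

Pairwise Hamming distances:
  Seq1 vs Seq2: 5
  Seq1 vs Seq3: 5
  Seq1 vs Seq4: 1
  Seq1 vs Seq5: 7
  Seq2 vs Seq3: 5
  Seq2 vs Seq4: 4
  Seq2 vs Seq5: 8
  Seq3 vs Seq4: 4
  Seq3 vs Seq5: 7
  Seq4 vs Seq5: 6
The largest is 8, between Seq2 and Seq5.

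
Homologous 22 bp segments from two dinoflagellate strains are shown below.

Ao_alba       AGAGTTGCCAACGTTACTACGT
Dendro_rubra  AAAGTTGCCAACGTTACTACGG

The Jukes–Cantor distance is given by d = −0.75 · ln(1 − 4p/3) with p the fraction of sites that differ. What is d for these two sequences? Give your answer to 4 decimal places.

0.0969

Differing sites — 2:G/A; 22:T/G.
p = 2/22 = 0.090909.
d = −0.75 · ln(1 − (4/3)·0.090909) = −0.75 · ln(0.878788) = −0.75 · (-0.129212) = 0.0969.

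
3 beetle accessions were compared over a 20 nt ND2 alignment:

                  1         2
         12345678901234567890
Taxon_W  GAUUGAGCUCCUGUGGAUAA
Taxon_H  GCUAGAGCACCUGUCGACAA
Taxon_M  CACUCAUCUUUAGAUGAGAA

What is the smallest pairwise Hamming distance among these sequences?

Pairwise Hamming distances:
  Taxon_W vs Taxon_H: 5
  Taxon_W vs Taxon_M: 10
  Taxon_H vs Taxon_M: 13
The smallest is 5, between Taxon_W and Taxon_H.

5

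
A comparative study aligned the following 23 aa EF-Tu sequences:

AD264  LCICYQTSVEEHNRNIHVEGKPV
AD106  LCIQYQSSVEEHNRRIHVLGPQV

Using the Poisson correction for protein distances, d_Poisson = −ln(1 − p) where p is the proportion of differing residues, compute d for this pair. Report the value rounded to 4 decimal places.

Mismatches occur at site 4 (C/Q), site 7 (T/S), site 15 (N/R), site 19 (E/L), site 21 (K/P), site 22 (P/Q).
p = 6/23 = 0.260870.
d = −ln(1 − 0.260870) = −ln(0.739130) = 0.3023.

0.3023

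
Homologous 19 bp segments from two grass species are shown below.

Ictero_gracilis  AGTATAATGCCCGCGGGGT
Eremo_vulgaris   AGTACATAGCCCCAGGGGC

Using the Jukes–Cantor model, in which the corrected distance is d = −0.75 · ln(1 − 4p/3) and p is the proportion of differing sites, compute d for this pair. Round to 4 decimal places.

Differing sites — 5:T/C; 7:A/T; 8:T/A; 13:G/C; 14:C/A; 19:T/C.
p = 6/19 = 0.315789.
d = −0.75 · ln(1 − (4/3)·0.315789) = −0.75 · ln(0.578948) = −0.75 · (-0.546543) = 0.4099.

0.4099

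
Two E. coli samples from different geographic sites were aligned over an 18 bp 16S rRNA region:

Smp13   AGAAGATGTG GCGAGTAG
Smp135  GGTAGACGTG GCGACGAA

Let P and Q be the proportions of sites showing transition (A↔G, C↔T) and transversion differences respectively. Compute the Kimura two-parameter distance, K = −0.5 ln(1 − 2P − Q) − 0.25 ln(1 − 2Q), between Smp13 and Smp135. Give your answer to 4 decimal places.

Differing sites — 1:A/G (Ti); 3:A/T (Tv); 7:T/C (Ti); 15:G/C (Tv); 16:T/G (Tv); 18:G/A (Ti).
Of the 6 differences, 3 transitions and 3 transversions over 18 sites: P = 3/18 = 0.166667, Q = 3/18 = 0.166667.
d = −0.5·ln(0.499999) − 0.25·ln(0.666666) = −0.5·(-0.693149) − 0.25·(-0.405466) = 0.4479.

0.4479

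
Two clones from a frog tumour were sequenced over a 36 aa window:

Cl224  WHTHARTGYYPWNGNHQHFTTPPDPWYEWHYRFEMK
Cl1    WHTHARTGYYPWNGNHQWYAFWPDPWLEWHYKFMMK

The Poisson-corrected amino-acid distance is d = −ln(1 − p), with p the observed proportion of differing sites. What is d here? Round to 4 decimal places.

The sequences differ at positions 18 (H/W), 19 (F/Y), 20 (T/A), 21 (T/F), 22 (P/W), 27 (Y/L), 32 (R/K), 34 (E/M).
p = 8/36 = 0.222222.
d = −ln(1 − 0.222222) = −ln(0.777778) = 0.2513.

0.2513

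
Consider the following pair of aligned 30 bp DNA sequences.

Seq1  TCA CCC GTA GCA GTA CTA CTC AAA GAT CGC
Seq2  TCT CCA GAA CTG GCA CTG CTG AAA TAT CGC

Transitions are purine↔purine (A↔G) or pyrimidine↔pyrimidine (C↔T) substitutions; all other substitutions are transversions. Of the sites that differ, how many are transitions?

The sequences differ at positions 3 (A/T, transversion), 6 (C/A, transversion), 8 (T/A, transversion), 10 (G/C, transversion), 11 (C/T, transition), 12 (A/G, transition), 14 (T/C, transition), 18 (A/G, transition), 21 (C/G, transversion), 25 (G/T, transversion).
Of the 10 differences, 4 transitions and 6 transversions, so the answer is 4.

4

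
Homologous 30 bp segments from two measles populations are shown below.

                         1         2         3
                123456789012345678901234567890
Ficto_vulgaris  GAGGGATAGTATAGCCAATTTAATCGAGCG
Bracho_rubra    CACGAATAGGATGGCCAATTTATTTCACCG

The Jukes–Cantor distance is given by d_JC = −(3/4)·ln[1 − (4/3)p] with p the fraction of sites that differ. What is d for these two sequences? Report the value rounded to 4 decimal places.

The sequences differ at positions 1 (G/C), 3 (G/C), 5 (G/A), 10 (T/G), 13 (A/G), 23 (A/T), 25 (C/T), 26 (G/C), 28 (G/C).
p = 9/30 = 0.300000.
d = −0.75 · ln(1 − (4/3)·0.300000) = −0.75 · ln(0.600000) = −0.75 · (-0.510826) = 0.3831.

0.3831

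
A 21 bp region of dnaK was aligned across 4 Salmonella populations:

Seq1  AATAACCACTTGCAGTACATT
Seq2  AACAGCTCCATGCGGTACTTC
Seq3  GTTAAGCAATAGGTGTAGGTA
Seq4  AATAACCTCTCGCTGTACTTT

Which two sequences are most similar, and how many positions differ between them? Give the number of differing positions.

4

Pairwise Hamming distances:
  Seq1 vs Seq2: 8
  Seq1 vs Seq3: 10
  Seq1 vs Seq4: 4
  Seq2 vs Seq3: 15
  Seq2 vs Seq4: 8
  Seq3 vs Seq4: 10
The smallest is 4, between Seq1 and Seq4.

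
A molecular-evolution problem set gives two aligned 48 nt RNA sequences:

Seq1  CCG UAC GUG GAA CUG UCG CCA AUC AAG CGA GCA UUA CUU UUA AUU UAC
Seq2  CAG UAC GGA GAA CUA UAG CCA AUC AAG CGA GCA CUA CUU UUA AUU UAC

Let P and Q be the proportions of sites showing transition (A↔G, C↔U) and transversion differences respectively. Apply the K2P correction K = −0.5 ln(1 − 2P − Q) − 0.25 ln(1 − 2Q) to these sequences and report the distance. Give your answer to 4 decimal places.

The sequences differ at positions 2 (C/A, transversion), 8 (U/G, transversion), 9 (G/A, transition), 15 (G/A, transition), 17 (C/A, transversion), 34 (U/C, transition).
Of the 6 differences, 3 transitions and 3 transversions over 48 sites: P = 3/48 = 0.062500, Q = 3/48 = 0.062500.
d = −0.5·ln(0.812500) − 0.25·ln(0.875000) = −0.5·(-0.207639) − 0.25·(-0.133531) = 0.1372.

0.1372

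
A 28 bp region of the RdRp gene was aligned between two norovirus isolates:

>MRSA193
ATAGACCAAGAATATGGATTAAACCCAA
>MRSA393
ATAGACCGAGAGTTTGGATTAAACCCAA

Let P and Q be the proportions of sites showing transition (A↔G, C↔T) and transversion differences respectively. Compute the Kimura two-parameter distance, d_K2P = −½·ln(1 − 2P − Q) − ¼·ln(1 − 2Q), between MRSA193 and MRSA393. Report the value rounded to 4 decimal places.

0.1169

Differing sites — 8:A/G (Ti); 12:A/G (Ti); 14:A/T (Tv).
Of the 3 differences, 2 transitions and 1 transversion over 28 sites: P = 2/28 = 0.071429, Q = 1/28 = 0.035714.
d = −0.5·ln(0.821428) − 0.25·ln(0.928572) = −0.5·(-0.196711) − 0.25·(-0.074107) = 0.1169.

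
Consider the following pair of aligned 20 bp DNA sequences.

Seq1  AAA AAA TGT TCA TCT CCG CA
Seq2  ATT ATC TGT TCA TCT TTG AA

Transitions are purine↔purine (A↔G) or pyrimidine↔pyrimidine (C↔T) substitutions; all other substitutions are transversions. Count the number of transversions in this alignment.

5

Differing sites — 2:A/T (Tv); 3:A/T (Tv); 5:A/T (Tv); 6:A/C (Tv); 16:C/T (Ti); 17:C/T (Ti); 19:C/A (Tv).
Of the 7 differences, 2 transitions and 5 transversions, so the answer is 5.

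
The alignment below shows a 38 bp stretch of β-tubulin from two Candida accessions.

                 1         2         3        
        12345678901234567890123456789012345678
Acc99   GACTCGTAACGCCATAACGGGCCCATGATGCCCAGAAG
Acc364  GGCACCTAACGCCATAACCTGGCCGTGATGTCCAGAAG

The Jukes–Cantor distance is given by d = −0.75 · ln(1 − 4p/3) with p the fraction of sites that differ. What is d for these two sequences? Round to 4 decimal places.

Differing sites — 2:A/G; 4:T/A; 6:G/C; 19:G/C; 20:G/T; 22:C/G; 25:A/G; 31:C/T.
p = 8/38 = 0.210526.
d = −0.75 · ln(1 − (4/3)·0.210526) = −0.75 · ln(0.719299) = −0.75 · (-0.329478) = 0.2471.

0.2471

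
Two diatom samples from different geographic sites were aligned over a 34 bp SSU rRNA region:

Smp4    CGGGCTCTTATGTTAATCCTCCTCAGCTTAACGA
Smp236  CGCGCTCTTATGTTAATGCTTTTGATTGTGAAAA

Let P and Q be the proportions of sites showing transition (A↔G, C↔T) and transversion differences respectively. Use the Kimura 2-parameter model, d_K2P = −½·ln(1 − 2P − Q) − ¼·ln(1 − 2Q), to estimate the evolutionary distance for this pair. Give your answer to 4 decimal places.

Mismatches occur at site 3 (G→C, transversion), site 18 (C→G, transversion), site 21 (C→T, transition), site 22 (C→T, transition), site 24 (C→G, transversion), site 26 (G→T, transversion), site 27 (C→T, transition), site 28 (T→G, transversion), site 30 (A→G, transition), site 32 (C→A, transversion), site 33 (G→A, transition).
Of the 11 differences, 5 transitions and 6 transversions over 34 sites: P = 5/34 = 0.147059, Q = 6/34 = 0.176471.
d = −0.5·ln(0.529411) − 0.25·ln(0.647058) = −0.5·(-0.635990) − 0.25·(-0.435319) = 0.4268.

0.4268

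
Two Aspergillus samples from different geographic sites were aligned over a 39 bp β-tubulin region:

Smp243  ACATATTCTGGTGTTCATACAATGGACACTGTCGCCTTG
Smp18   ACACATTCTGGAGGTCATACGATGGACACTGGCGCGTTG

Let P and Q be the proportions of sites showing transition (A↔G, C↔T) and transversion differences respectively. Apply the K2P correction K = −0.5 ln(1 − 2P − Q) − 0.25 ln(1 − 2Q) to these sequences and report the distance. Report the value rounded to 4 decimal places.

Mismatches occur at site 4 (T↔C, transition), site 12 (T↔A, transversion), site 14 (T↔G, transversion), site 21 (A↔G, transition), site 32 (T↔G, transversion), site 36 (C↔G, transversion).
Of the 6 differences, 2 transitions and 4 transversions over 39 sites: P = 2/39 = 0.051282, Q = 4/39 = 0.102564.
d = −0.5·ln(0.794872) − 0.25·ln(0.794872) = −0.5·(-0.229574) − 0.25·(-0.229574) = 0.1722.

0.1722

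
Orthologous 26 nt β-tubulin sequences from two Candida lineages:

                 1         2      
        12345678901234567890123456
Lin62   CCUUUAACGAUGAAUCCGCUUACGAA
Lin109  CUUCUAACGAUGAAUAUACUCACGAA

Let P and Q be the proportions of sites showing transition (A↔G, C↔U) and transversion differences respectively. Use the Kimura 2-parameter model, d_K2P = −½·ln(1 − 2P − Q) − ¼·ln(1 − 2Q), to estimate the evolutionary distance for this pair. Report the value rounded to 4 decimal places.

0.2950

Mismatches occur at site 2 (C↔U, transition), site 4 (U↔C, transition), site 16 (C↔A, transversion), site 17 (C↔U, transition), site 18 (G↔A, transition), site 21 (U↔C, transition).
Of the 6 differences, 5 transitions and 1 transversion over 26 sites: P = 5/26 = 0.192308, Q = 1/26 = 0.038462.
d = −0.5·ln(0.576922) − 0.25·ln(0.923076) = −0.5·(-0.550048) − 0.25·(-0.080044) = 0.2950.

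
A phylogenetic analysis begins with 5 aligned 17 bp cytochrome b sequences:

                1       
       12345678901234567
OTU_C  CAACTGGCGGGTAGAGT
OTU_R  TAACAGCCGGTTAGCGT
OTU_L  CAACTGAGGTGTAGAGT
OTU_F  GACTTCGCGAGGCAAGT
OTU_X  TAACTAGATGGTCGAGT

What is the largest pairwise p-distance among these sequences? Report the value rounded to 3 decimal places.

Pairwise Hamming distances:
  OTU_C vs OTU_R: 5
  OTU_C vs OTU_L: 3
  OTU_C vs OTU_F: 8
  OTU_C vs OTU_X: 5
  OTU_R vs OTU_L: 7
  OTU_R vs OTU_F: 12
  OTU_R vs OTU_X: 8
  OTU_L vs OTU_F: 10
  OTU_L vs OTU_X: 7
  OTU_F vs OTU_X: 9
The largest is 12 mismatches, between OTU_R and OTU_F; p = 12/17 = 0.706.

0.706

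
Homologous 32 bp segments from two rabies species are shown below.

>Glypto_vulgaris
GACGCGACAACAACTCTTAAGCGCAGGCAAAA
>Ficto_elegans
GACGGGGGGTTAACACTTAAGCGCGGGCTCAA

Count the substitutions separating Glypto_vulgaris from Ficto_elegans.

The sequences differ at positions 5 (C/G), 7 (A/G), 8 (C/G), 9 (A/G), 10 (A/T), 11 (C/T), 15 (T/A), 25 (A/G), 29 (A/T), 30 (A/C).
That gives 10 mismatches out of 32 aligned sites, so the Hamming distance is 10.

10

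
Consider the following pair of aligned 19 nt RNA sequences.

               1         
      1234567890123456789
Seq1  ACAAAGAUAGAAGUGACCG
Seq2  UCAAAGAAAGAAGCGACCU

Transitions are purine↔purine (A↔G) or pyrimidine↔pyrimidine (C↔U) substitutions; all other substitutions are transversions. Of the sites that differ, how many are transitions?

1

Mismatches occur at site 1 (A→U, transversion), site 8 (U→A, transversion), site 14 (U→C, transition), site 19 (G→U, transversion).
Of the 4 differences, 1 transition and 3 transversions, so the answer is 1.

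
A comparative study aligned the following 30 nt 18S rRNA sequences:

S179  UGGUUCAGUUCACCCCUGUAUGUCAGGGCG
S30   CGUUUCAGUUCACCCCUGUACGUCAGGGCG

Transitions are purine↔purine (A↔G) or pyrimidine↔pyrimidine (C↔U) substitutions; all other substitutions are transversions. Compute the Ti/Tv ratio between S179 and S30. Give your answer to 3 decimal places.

Mismatches occur at site 1 (U/C, transition), site 3 (G/U, transversion), site 21 (U/C, transition).
Of the 3 differences, 2 transitions and 1 transversion, so Ti/Tv = 2/1 = 2.000.

2.000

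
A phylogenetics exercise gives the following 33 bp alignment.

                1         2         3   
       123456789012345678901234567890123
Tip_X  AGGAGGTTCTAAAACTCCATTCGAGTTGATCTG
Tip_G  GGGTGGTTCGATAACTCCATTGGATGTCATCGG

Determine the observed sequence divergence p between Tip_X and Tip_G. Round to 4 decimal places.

0.2727

Mismatches occur at site 1 (A→G), site 4 (A→T), site 10 (T→G), site 12 (A→T), site 22 (C→G), site 25 (G→T), site 26 (T→G), site 28 (G→C), site 32 (T→G).
There are 9 differences over 33 sites, so p = 9/33 = 0.2727.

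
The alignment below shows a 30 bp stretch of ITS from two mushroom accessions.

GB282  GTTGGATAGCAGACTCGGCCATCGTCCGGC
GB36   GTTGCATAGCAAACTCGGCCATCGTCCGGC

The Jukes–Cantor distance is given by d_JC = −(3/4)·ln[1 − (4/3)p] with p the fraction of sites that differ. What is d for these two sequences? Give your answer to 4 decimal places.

0.0698

Differing sites — 5:G/C; 12:G/A.
p = 2/30 = 0.066667.
d = −0.75 · ln(1 − (4/3)·0.066667) = −0.75 · ln(0.911111) = −0.75 · (-0.093091) = 0.0698.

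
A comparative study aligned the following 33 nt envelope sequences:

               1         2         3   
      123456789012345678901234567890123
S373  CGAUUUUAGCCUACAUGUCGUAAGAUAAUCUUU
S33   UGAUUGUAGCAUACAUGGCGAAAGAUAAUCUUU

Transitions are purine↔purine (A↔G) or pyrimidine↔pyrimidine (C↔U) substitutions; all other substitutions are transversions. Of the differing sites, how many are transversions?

The sequences differ at positions 1 (C/U, transition), 6 (U/G, transversion), 11 (C/A, transversion), 18 (U/G, transversion), 21 (U/A, transversion).
Of the 5 differences, 1 transition and 4 transversions, so the answer is 4.

4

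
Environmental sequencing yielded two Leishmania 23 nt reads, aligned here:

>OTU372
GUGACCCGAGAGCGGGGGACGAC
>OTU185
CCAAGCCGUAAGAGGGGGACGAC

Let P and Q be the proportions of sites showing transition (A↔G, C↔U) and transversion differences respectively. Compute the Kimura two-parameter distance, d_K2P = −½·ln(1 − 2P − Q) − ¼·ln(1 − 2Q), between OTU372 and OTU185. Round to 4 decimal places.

Differing sites — 1:G/C (Tv); 2:U/C (Ti); 3:G/A (Ti); 5:C/G (Tv); 9:A/U (Tv); 10:G/A (Ti); 13:C/A (Tv).
Of the 7 differences, 3 transitions and 4 transversions over 23 sites: P = 3/23 = 0.130435, Q = 4/23 = 0.173913.
d = −0.5·ln(0.565217) − 0.25·ln(0.652174) = −0.5·(-0.570546) − 0.25·(-0.427444) = 0.3921.

0.3921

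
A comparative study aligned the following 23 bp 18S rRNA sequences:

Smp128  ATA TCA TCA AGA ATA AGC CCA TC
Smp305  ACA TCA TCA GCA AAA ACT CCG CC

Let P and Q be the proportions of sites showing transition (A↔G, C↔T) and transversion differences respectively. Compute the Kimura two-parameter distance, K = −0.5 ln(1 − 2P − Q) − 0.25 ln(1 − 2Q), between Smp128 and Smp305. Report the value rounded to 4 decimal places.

Mismatches occur at site 2 (T↔C, transition), site 10 (A↔G, transition), site 11 (G↔C, transversion), site 14 (T↔A, transversion), site 17 (G↔C, transversion), site 18 (C↔T, transition), site 21 (A↔G, transition), site 22 (T↔C, transition).
Of the 8 differences, 5 transitions and 3 transversions over 23 sites: P = 5/23 = 0.217391, Q = 3/23 = 0.130435.
d = −0.5·ln(0.434783) − 0.25·ln(0.739130) = −0.5·(-0.832908) − 0.25·(-0.302281) = 0.4920.

0.4920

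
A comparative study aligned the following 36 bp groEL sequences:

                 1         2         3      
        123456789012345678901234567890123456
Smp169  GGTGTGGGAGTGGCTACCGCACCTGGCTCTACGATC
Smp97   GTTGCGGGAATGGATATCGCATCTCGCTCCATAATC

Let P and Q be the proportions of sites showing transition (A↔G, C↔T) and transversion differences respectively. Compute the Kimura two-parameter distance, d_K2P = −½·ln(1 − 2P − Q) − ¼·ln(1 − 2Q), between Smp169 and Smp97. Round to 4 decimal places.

Differing sites — 2:G/T (Tv); 5:T/C (Ti); 10:G/A (Ti); 14:C/A (Tv); 17:C/T (Ti); 22:C/T (Ti); 25:G/C (Tv); 30:T/C (Ti); 32:C/T (Ti); 33:G/A (Ti).
Of the 10 differences, 7 transitions and 3 transversions over 36 sites: P = 7/36 = 0.194444, Q = 3/36 = 0.083333.
d = −0.5·ln(0.527779) − 0.25·ln(0.833334) = −0.5·(-0.639078) − 0.25·(-0.182321) = 0.3651.

0.3651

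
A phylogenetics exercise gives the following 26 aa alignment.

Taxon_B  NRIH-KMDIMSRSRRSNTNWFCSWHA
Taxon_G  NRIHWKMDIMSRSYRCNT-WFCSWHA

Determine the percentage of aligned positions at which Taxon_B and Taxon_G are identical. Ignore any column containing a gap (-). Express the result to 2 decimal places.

Excluding the 2 gap columns leaves 24 comparable sites.
Mismatches occur at site 14 (R→Y), site 16 (S→C).
22 of the 24 comparable sites match, so the percent identity is 22/24 × 100 = 91.67%.

91.67%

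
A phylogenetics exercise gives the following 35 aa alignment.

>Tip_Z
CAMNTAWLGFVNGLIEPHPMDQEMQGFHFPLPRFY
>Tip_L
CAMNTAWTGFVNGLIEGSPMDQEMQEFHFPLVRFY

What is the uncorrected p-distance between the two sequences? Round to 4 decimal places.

0.1429

Mismatches occur at site 8 (L/T), site 17 (P/G), site 18 (H/S), site 26 (G/E), site 32 (P/V).
There are 5 differences over 35 sites, so p = 5/35 = 0.1429.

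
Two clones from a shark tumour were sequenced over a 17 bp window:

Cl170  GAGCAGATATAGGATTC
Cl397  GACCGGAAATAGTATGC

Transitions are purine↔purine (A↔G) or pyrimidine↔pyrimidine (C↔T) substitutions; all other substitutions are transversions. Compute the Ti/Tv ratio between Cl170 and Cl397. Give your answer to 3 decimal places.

The sequences differ at positions 3 (G/C, transversion), 5 (A/G, transition), 8 (T/A, transversion), 13 (G/T, transversion), 16 (T/G, transversion).
Of the 5 differences, 1 transition and 4 transversions, so Ti/Tv = 1/4 = 0.250.

0.250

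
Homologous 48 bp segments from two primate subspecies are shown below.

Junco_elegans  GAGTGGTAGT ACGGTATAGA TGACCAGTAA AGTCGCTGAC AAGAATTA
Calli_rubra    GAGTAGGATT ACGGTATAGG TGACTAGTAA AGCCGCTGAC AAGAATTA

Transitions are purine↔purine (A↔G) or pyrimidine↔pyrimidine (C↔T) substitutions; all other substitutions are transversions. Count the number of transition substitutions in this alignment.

4

Mismatches occur at site 5 (G→A, transition), site 7 (T→G, transversion), site 9 (G→T, transversion), site 20 (A→G, transition), site 25 (C→T, transition), site 33 (T→C, transition).
Of the 6 differences, 4 transitions and 2 transversions, so the answer is 4.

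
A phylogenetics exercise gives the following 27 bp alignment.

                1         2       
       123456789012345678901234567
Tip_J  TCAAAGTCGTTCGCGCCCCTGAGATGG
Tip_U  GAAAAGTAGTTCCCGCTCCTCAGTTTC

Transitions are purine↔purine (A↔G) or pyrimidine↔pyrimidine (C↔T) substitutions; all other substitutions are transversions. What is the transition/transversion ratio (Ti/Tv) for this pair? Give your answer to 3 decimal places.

0.125

The sequences differ at positions 1 (T/G, transversion), 2 (C/A, transversion), 8 (C/A, transversion), 13 (G/C, transversion), 17 (C/T, transition), 21 (G/C, transversion), 24 (A/T, transversion), 26 (G/T, transversion), 27 (G/C, transversion).
Of the 9 differences, 1 transition and 8 transversions, so Ti/Tv = 1/8 = 0.125.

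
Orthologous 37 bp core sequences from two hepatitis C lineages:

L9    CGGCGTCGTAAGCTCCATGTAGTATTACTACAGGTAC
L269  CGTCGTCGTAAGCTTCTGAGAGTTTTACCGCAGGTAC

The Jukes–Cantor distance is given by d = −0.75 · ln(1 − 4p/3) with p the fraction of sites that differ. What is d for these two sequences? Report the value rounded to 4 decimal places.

0.2940

Mismatches occur at site 3 (G↔T), site 15 (C↔T), site 17 (A↔T), site 18 (T↔G), site 19 (G↔A), site 20 (T↔G), site 24 (A↔T), site 29 (T↔C), site 30 (A↔G).
p = 9/37 = 0.243243.
d = −0.75 · ln(1 − (4/3)·0.243243) = −0.75 · ln(0.675676) = −0.75 · (-0.392042) = 0.2940.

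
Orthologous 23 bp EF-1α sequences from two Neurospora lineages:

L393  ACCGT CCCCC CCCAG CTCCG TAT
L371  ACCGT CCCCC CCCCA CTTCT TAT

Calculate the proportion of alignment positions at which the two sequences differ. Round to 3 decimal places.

0.174

Mismatches occur at site 14 (A→C), site 15 (G→A), site 18 (C→T), site 20 (G→T).
There are 4 differences over 23 sites, so p = 4/23 = 0.174.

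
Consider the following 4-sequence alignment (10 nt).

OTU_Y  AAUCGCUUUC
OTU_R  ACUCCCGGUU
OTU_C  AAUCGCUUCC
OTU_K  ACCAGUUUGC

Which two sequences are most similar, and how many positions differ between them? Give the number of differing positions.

Pairwise Hamming distances:
  OTU_Y vs OTU_R: 5
  OTU_Y vs OTU_C: 1
  OTU_Y vs OTU_K: 5
  OTU_R vs OTU_C: 6
  OTU_R vs OTU_K: 8
  OTU_C vs OTU_K: 5
The smallest is 1, between OTU_Y and OTU_C.

1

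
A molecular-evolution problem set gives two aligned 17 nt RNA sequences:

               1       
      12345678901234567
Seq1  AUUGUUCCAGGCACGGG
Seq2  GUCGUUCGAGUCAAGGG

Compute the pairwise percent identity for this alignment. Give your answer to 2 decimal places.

70.59%

Mismatches occur at site 1 (A→G), site 3 (U→C), site 8 (C→G), site 11 (G→U), site 14 (C→A).
12 of the 17 sites match, so the percent identity is 12/17 × 100 = 70.59%.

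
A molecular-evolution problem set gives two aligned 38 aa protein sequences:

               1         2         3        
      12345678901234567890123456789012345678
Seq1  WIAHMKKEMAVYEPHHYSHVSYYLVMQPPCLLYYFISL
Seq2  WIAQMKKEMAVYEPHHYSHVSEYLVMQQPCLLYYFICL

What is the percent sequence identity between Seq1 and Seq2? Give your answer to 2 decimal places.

89.47%

Mismatches occur at site 4 (H/Q), site 22 (Y/E), site 28 (P/Q), site 37 (S/C).
34 of the 38 sites match, so the percent identity is 34/38 × 100 = 89.47%.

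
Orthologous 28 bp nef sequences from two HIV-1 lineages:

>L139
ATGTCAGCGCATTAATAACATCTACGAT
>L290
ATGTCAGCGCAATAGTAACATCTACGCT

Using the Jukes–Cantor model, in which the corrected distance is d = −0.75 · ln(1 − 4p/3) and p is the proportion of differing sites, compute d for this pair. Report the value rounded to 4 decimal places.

Differing sites — 12:T/A; 15:A/G; 27:A/C.
p = 3/28 = 0.107143.
d = −0.75 · ln(1 − (4/3)·0.107143) = −0.75 · ln(0.857143) = −0.75 · (-0.154151) = 0.1156.

0.1156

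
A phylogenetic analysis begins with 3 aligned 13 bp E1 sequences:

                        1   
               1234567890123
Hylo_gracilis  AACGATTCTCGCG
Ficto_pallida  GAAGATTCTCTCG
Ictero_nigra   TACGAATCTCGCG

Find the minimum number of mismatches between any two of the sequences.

2

Pairwise Hamming distances:
  Hylo_gracilis vs Ficto_pallida: 3
  Hylo_gracilis vs Ictero_nigra: 2
  Ficto_pallida vs Ictero_nigra: 4
The smallest is 2, between Hylo_gracilis and Ictero_nigra.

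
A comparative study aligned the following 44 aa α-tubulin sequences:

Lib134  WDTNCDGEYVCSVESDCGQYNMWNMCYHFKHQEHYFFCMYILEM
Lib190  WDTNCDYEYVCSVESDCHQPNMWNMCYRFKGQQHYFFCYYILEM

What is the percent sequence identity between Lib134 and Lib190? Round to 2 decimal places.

84.09%

The sequences differ at positions 7 (G/Y), 18 (G/H), 20 (Y/P), 28 (H/R), 31 (H/G), 33 (E/Q), 39 (M/Y).
37 of the 44 sites match, so the percent identity is 37/44 × 100 = 84.09%.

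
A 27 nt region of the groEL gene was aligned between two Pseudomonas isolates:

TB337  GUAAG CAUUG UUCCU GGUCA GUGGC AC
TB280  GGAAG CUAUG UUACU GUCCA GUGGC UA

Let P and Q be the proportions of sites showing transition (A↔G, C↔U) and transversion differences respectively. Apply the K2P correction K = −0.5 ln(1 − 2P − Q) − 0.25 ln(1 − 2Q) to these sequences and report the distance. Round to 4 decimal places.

0.3855

The sequences differ at positions 2 (U/G, transversion), 7 (A/U, transversion), 8 (U/A, transversion), 13 (C/A, transversion), 17 (G/U, transversion), 18 (U/C, transition), 26 (A/U, transversion), 27 (C/A, transversion).
Of the 8 differences, 1 transition and 7 transversions over 27 sites: P = 1/27 = 0.037037, Q = 7/27 = 0.259259.
d = −0.5·ln(0.666667) − 0.25·ln(0.481482) = −0.5·(-0.405465) − 0.25·(-0.730886) = 0.3855.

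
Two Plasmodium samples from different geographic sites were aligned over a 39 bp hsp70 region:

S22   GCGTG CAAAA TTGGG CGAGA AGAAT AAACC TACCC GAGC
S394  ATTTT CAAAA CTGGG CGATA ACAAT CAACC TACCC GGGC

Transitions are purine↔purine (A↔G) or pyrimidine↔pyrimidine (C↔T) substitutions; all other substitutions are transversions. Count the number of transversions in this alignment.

The sequences differ at positions 1 (G/A, transition), 2 (C/T, transition), 3 (G/T, transversion), 5 (G/T, transversion), 11 (T/C, transition), 19 (G/T, transversion), 22 (G/C, transversion), 26 (A/C, transversion), 37 (A/G, transition).
Of the 9 differences, 4 transitions and 5 transversions, so the answer is 5.

5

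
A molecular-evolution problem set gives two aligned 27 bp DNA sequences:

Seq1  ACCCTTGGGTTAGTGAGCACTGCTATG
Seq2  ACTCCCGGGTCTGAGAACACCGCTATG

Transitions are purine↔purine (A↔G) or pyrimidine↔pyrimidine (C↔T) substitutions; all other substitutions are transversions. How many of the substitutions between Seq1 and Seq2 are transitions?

Differing sites — 3:C/T (Ti); 5:T/C (Ti); 6:T/C (Ti); 11:T/C (Ti); 12:A/T (Tv); 14:T/A (Tv); 17:G/A (Ti); 21:T/C (Ti).
Of the 8 differences, 6 transitions and 2 transversions, so the answer is 6.

6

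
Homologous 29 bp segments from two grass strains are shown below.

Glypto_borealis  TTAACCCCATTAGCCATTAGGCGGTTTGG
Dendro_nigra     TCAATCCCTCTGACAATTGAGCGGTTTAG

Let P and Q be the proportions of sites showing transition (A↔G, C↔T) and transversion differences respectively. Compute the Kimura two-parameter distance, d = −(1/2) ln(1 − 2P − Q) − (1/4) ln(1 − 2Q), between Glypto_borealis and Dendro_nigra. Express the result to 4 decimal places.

0.5218

Mismatches occur at site 2 (T/C, transition), site 5 (C/T, transition), site 9 (A/T, transversion), site 10 (T/C, transition), site 12 (A/G, transition), site 13 (G/A, transition), site 15 (C/A, transversion), site 19 (A/G, transition), site 20 (G/A, transition), site 28 (G/A, transition).
Of the 10 differences, 8 transitions and 2 transversions over 29 sites: P = 8/29 = 0.275862, Q = 2/29 = 0.068966.
d = −0.5·ln(0.379310) − 0.25·ln(0.862068) = −0.5·(-0.969401) − 0.25·(-0.148421) = 0.5218.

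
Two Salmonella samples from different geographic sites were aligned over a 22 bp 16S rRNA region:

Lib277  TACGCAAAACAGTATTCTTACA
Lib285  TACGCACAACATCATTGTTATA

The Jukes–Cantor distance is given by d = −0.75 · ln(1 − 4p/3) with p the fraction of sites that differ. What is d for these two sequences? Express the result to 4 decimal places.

Differing sites — 7:A/C; 12:G/T; 13:T/C; 17:C/G; 21:C/T.
p = 5/22 = 0.227273.
d = −0.75 · ln(1 − (4/3)·0.227273) = −0.75 · ln(0.696969) = −0.75 · (-0.361014) = 0.2708.

0.2708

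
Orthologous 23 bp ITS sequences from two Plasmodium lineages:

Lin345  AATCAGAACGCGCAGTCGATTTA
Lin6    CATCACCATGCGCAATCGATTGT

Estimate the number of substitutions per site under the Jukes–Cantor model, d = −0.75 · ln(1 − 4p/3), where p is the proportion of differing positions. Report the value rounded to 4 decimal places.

0.3904

Differing sites — 1:A/C; 6:G/C; 7:A/C; 9:C/T; 15:G/A; 22:T/G; 23:A/T.
p = 7/23 = 0.304348.
d = −0.75 · ln(1 − (4/3)·0.304348) = −0.75 · ln(0.594203) = −0.75 · (-0.520534) = 0.3904.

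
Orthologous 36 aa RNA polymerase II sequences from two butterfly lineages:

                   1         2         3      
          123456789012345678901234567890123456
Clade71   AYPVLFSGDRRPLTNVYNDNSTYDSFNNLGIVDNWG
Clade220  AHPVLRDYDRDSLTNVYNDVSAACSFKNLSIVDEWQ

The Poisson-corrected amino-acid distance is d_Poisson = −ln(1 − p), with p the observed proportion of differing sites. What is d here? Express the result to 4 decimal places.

0.4925

The sequences differ at positions 2 (Y/H), 6 (F/R), 7 (S/D), 8 (G/Y), 11 (R/D), 12 (P/S), 20 (N/V), 22 (T/A), 23 (Y/A), 24 (D/C), 27 (N/K), 30 (G/S), 34 (N/E), 36 (G/Q).
p = 14/36 = 0.388889.
d = −ln(1 − 0.388889) = −ln(0.611111) = 0.4925.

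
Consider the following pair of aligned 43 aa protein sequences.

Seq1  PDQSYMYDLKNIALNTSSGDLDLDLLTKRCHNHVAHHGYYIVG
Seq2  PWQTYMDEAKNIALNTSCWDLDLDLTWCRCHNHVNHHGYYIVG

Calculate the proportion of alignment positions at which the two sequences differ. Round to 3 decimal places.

0.256

Differing sites — 2:D/W; 4:S/T; 7:Y/D; 8:D/E; 9:L/A; 18:S/C; 19:G/W; 26:L/T; 27:T/W; 28:K/C; 35:A/N.
There are 11 differences over 43 sites, so p = 11/43 = 0.256.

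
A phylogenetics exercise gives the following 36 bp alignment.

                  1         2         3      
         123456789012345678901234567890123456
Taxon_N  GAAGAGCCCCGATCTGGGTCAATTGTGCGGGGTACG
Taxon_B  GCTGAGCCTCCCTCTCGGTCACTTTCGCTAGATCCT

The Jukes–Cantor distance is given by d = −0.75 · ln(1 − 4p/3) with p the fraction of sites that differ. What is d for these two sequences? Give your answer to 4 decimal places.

Differing sites — 2:A/C; 3:A/T; 9:C/T; 11:G/C; 12:A/C; 16:G/C; 22:A/C; 25:G/T; 26:T/C; 29:G/T; 30:G/A; 32:G/A; 34:A/C; 36:G/T.
p = 14/36 = 0.388889.
d = −0.75 · ln(1 − (4/3)·0.388889) = −0.75 · ln(0.481481) = −0.75 · (-0.730889) = 0.5482.

0.5482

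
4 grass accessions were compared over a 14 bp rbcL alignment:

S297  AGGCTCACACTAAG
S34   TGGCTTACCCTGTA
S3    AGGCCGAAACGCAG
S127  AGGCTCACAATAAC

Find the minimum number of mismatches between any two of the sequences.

2

Pairwise Hamming distances:
  S297 vs S34: 6
  S297 vs S3: 5
  S297 vs S127: 2
  S34 vs S3: 9
  S34 vs S127: 7
  S3 vs S127: 7
The smallest is 2, between S297 and S127.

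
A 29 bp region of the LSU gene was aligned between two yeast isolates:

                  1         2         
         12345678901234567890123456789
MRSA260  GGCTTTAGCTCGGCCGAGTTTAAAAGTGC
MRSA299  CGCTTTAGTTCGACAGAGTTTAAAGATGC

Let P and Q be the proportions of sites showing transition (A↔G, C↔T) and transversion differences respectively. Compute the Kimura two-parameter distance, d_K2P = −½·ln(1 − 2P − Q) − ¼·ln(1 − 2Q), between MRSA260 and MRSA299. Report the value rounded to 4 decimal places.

0.2485

The sequences differ at positions 1 (G/C, transversion), 9 (C/T, transition), 13 (G/A, transition), 15 (C/A, transversion), 25 (A/G, transition), 26 (G/A, transition).
Of the 6 differences, 4 transitions and 2 transversions over 29 sites: P = 4/29 = 0.137931, Q = 2/29 = 0.068966.
d = −0.5·ln(0.655172) − 0.25·ln(0.862068) = −0.5·(-0.422857) − 0.25·(-0.148421) = 0.2485.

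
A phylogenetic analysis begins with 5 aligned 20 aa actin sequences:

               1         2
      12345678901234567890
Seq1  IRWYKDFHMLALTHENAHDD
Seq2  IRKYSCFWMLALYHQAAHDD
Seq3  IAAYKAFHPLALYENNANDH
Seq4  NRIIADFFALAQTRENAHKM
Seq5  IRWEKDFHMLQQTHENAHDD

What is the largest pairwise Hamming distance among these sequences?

15

Pairwise Hamming distances:
  Seq1 vs Seq2: 7
  Seq1 vs Seq3: 9
  Seq1 vs Seq4: 10
  Seq1 vs Seq5: 3
  Seq2 vs Seq3: 11
  Seq2 vs Seq4: 14
  Seq2 vs Seq5: 10
  Seq3 vs Seq4: 15
  Seq3 vs Seq5: 12
  Seq4 vs Seq5: 10
The largest is 15, between Seq3 and Seq4.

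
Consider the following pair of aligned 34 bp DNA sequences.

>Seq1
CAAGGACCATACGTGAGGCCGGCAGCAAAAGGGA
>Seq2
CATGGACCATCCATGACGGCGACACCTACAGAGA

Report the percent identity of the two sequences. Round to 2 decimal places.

70.59%

The sequences differ at positions 3 (A/T), 11 (A/C), 13 (G/A), 17 (G/C), 19 (C/G), 22 (G/A), 25 (G/C), 27 (A/T), 29 (A/C), 32 (G/A).
24 of the 34 sites match, so the percent identity is 24/34 × 100 = 70.59%.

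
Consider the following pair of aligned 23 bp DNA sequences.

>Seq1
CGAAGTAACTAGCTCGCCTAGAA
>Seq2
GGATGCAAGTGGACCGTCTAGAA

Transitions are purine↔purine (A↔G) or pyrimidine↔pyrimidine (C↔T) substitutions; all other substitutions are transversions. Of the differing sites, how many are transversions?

Differing sites — 1:C/G (Tv); 4:A/T (Tv); 6:T/C (Ti); 9:C/G (Tv); 11:A/G (Ti); 13:C/A (Tv); 14:T/C (Ti); 17:C/T (Ti).
Of the 8 differences, 4 transitions and 4 transversions, so the answer is 4.

4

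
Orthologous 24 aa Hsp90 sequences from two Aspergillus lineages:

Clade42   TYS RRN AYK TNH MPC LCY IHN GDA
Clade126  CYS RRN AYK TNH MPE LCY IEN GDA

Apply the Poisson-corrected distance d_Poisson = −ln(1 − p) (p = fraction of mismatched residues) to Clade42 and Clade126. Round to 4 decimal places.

The sequences differ at positions 1 (T/C), 15 (C/E), 20 (H/E).
p = 3/24 = 0.125000.
d = −ln(1 − 0.125000) = −ln(0.875000) = 0.1335.

0.1335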